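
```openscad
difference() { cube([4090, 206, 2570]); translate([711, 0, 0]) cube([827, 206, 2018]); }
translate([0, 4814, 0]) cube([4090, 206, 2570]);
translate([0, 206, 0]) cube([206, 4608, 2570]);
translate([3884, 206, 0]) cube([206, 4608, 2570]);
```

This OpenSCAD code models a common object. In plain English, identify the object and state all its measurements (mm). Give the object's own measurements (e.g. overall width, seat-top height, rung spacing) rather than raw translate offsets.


A single room: four walls, each 2570 mm tall and 206 mm thick, enclosing an outside footprint 4090×5020 mm (x × y), no floor or roof. The front and back walls (−y and +y sides) run the full x-width; the side walls fit between their inner faces. A door opening 827 mm wide and 2018 mm tall is cut through the front wall from the floor up, its −x edge 711 mm from the wall's −x end.


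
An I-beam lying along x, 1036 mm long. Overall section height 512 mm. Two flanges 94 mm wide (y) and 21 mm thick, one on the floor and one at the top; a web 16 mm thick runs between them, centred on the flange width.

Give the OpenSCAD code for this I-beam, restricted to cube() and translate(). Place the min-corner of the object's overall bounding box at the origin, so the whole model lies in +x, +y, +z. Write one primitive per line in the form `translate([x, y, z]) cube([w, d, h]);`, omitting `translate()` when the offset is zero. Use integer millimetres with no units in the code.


cube([1036, 94, 21]);
translate([0, 39, 21]) cube([1036, 16, 470]);
translate([0, 0, 491]) cube([1036, 94, 21]);


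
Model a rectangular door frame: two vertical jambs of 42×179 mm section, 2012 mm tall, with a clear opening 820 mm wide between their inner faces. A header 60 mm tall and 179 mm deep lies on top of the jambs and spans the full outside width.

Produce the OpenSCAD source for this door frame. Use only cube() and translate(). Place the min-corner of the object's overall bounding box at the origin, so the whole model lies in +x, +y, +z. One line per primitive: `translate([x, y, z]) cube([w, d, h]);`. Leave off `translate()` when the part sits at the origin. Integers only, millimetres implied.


cube([42, 179, 2012]);
translate([862, 0, 0]) cube([42, 179, 2012]);
translate([0, 0, 2012]) cube([904, 179, 60]);


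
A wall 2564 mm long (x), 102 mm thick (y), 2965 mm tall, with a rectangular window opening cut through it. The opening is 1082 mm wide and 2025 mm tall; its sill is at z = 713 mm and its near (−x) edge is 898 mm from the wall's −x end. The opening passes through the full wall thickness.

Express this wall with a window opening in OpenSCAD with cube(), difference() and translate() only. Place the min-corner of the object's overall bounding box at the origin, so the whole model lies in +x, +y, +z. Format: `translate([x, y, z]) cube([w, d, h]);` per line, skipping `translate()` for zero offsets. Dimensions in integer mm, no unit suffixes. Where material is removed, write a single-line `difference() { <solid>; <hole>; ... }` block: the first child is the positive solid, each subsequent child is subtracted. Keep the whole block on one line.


difference() { cube([2564, 102, 2965]); translate([898, 0, 713]) cube([1082, 102, 2025]); }


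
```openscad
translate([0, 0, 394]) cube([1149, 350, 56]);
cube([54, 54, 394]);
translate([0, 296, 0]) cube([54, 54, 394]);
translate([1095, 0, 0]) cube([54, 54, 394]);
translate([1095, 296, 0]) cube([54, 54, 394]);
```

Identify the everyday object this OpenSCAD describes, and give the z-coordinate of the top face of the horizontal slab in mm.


A bench. The seat-top height is 450 mm.

A long slab on four corner posts — a bench. The slab sits at z = 394 with thickness 56, so the top is 394 + 56 = 450 mm.


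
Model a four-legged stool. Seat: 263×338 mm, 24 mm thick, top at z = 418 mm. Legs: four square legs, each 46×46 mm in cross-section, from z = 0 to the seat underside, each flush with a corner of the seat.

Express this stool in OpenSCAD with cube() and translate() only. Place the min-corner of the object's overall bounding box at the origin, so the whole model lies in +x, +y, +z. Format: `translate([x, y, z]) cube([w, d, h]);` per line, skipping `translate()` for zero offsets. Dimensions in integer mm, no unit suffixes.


translate([0, 0, 394]) cube([263, 338, 24]);
cube([46, 46, 394]);
translate([217, 0, 0]) cube([46, 46, 394]);
translate([0, 292, 0]) cube([46, 46, 394]);
translate([217, 292, 0]) cube([46, 46, 394]);


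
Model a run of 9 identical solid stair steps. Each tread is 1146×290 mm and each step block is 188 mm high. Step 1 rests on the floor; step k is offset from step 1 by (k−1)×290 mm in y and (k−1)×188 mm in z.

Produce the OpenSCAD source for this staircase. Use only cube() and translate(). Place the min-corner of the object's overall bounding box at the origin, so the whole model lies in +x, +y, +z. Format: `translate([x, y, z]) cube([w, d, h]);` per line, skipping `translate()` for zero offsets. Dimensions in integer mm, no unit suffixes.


cube([1146, 290, 188]);
translate([0, 290, 188]) cube([1146, 290, 188]);
translate([0, 580, 376]) cube([1146, 290, 188]);
translate([0, 870, 564]) cube([1146, 290, 188]);
translate([0, 1160, 752]) cube([1146, 290, 188]);
translate([0, 1450, 940]) cube([1146, 290, 188]);
translate([0, 1740, 1128]) cube([1146, 290, 188]);
translate([0, 2030, 1316]) cube([1146, 290, 188]);
translate([0, 2320, 1504]) cube([1146, 290, 188]);


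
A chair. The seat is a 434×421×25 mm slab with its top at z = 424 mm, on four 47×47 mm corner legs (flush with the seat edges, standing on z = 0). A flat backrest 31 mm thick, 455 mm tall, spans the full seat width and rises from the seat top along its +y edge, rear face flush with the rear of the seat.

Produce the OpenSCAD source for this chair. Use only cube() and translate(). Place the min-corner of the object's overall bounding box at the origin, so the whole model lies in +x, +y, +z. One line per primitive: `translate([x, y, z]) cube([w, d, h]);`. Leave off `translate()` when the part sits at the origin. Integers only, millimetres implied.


// leg_h = 424 - 25 = 399
translate([0, 0, 399]) cube([434, 421, 25]);
cube([47, 47, 399]);
translate([387, 0, 0]) cube([47, 47, 399]);
translate([0, 374, 0]) cube([47, 47, 399]);
translate([387, 374, 0]) cube([47, 47, 399]);
translate([0, 390, 424]) cube([434, 31, 455]);


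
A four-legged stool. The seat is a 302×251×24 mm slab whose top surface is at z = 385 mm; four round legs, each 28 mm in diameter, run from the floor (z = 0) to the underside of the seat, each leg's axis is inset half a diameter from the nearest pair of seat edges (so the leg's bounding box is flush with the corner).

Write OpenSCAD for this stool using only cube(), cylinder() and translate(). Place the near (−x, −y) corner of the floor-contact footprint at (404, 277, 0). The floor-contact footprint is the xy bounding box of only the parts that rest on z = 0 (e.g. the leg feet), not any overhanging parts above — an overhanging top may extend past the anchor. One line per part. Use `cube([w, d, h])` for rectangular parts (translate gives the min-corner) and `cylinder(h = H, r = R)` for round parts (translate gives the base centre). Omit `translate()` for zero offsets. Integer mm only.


// leg_h = 385 - 24 = 361
translate([404, 277, 361]) cube([302, 251, 24]);
translate([418, 291, 0]) cylinder(h = 361, r = 14);
translate([692, 291, 0]) cylinder(h = 361, r = 14);
translate([418, 514, 0]) cylinder(h = 361, r = 14);
translate([692, 514, 0]) cylinder(h = 361, r = 14);


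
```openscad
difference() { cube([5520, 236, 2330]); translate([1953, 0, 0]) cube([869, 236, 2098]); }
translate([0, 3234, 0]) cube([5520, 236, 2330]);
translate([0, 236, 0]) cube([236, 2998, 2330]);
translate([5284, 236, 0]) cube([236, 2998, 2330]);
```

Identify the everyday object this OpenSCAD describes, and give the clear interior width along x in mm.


A single room. The interior width is 5048 mm.

Four walls enclosing a rectangle with a door in the front wall — a room. Outside width 5520 minus two 236 mm walls gives 5048 mm.


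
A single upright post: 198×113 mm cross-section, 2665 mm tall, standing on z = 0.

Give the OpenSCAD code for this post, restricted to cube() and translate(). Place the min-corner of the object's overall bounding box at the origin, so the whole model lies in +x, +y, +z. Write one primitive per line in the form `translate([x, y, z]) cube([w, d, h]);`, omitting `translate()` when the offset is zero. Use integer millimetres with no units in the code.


cube([198, 113, 2665]);


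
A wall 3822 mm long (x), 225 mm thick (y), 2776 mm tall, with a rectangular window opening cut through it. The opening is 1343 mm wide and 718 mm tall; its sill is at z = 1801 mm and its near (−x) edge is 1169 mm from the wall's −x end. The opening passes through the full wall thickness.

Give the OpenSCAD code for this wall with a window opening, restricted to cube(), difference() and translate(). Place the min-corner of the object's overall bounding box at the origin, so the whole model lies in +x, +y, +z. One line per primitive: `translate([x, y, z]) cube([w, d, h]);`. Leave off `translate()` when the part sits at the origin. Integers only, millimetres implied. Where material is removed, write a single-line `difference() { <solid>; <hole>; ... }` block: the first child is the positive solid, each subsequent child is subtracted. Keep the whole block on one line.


difference() { cube([3822, 225, 2776]); translate([1169, 0, 1801]) cube([1343, 225, 718]); }


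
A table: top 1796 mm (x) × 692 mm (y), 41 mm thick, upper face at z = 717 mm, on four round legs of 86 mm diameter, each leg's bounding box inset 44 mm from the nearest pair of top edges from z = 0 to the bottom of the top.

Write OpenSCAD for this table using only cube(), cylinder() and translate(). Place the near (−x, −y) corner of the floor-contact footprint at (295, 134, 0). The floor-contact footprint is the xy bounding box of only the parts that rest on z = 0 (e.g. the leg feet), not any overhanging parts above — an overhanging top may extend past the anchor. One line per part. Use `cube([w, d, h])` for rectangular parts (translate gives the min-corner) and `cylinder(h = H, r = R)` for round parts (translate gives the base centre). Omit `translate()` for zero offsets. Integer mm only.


translate([251, 90, 676]) cube([1796, 692, 41]);
translate([338, 177, 0]) cylinder(h = 676, r = 43);
translate([1960, 177, 0]) cylinder(h = 676, r = 43);
translate([338, 695, 0]) cylinder(h = 676, r = 43);
translate([1960, 695, 0]) cylinder(h = 676, r = 43);


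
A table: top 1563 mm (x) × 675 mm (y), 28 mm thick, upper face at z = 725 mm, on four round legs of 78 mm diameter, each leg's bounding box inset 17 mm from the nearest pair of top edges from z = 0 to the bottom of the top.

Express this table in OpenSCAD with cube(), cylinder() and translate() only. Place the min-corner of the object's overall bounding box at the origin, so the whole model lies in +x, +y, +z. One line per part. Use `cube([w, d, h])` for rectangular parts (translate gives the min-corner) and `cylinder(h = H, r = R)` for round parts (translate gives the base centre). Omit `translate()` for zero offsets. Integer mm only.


// leg_h = 725 - 28 = 697
translate([0, 0, 697]) cube([1563, 675, 28]);
translate([56, 56, 0]) cylinder(h = 697, r = 39);
translate([1507, 56, 0]) cylinder(h = 697, r = 39);
translate([56, 619, 0]) cylinder(h = 697, r = 39);
translate([1507, 619, 0]) cylinder(h = 697, r = 39);


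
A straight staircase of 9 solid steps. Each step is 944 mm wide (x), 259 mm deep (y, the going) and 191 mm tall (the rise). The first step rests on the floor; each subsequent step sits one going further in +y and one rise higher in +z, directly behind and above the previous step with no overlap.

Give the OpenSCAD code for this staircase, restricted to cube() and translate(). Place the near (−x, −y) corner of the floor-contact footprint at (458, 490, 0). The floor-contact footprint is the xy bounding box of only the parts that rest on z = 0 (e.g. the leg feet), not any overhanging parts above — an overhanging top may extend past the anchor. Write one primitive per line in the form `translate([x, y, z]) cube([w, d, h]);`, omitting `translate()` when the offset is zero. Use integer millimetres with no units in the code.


translate([458, 490, 0]) cube([944, 259, 191]);
translate([458, 749, 191]) cube([944, 259, 191]);
translate([458, 1008, 382]) cube([944, 259, 191]);
translate([458, 1267, 573]) cube([944, 259, 191]);
translate([458, 1526, 764]) cube([944, 259, 191]);
translate([458, 1785, 955]) cube([944, 259, 191]);
translate([458, 2044, 1146]) cube([944, 259, 191]);
translate([458, 2303, 1337]) cube([944, 259, 191]);
translate([458, 2562, 1528]) cube([944, 259, 191]);


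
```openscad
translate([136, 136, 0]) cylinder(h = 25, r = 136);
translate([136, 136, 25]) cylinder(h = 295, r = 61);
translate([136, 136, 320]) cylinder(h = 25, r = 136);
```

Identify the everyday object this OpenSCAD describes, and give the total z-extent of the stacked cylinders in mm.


A spool. The overall height is 345 mm.

Three coaxial cylinders, large–small–large — a spool. Two 25 mm flanges and a 295 mm core give 25 + 295 + 25 = 345 mm.


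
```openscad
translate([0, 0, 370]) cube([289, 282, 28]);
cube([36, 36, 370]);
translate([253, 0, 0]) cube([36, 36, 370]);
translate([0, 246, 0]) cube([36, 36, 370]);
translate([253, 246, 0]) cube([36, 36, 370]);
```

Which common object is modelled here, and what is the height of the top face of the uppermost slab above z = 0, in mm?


A stool. The seat height is 398 mm.

A 289×282×28 slab at z = 370 on four corner posts — a stool. The seat top is 370 + 28 = 398 mm.


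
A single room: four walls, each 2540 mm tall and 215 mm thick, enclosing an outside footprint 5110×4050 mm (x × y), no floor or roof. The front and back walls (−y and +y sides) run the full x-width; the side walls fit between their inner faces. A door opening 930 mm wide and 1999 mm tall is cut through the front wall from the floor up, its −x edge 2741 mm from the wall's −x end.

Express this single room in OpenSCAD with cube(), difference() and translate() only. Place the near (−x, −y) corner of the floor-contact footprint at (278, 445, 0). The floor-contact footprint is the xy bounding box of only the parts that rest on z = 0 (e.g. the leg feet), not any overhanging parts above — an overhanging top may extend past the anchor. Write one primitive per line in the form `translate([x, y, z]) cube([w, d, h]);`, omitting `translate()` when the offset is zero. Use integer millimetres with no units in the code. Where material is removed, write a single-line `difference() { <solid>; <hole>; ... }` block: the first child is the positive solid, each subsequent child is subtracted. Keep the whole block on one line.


difference() { translate([278, 445, 0]) cube([5110, 215, 2540]); translate([3019, 445, 0]) cube([930, 215, 1999]); }
translate([278, 4280, 0]) cube([5110, 215, 2540]);
translate([278, 660, 0]) cube([215, 3620, 2540]);
translate([5173, 660, 0]) cube([215, 3620, 2540]);


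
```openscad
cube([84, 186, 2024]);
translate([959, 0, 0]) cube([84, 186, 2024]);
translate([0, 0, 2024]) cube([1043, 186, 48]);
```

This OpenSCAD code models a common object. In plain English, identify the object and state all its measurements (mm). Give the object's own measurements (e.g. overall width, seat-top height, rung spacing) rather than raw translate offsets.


A door frame. The clear opening is 875 mm wide and 2024 mm high. Two 84 mm wide jambs, 186 mm deep, stand either side of the opening from the floor to the top of the opening. A 48 mm thick head sits across the top of both jambs, spanning the full outside width of the frame.


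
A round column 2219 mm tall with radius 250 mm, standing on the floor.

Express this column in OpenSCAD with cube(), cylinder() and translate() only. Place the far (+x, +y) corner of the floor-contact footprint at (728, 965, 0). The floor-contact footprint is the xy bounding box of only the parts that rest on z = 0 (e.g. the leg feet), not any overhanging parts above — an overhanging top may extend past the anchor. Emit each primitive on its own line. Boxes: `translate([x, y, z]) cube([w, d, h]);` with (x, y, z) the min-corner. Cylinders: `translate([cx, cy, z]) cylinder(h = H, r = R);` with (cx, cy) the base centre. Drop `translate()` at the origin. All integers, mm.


translate([478, 715, 0]) cylinder(h = 2219, r = 250);


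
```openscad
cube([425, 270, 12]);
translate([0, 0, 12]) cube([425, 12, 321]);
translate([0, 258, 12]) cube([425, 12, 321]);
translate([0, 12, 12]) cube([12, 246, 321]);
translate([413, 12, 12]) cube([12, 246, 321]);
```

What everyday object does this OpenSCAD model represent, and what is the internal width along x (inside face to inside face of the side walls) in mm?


An open box. The internal width is 401 mm.

A 425×270 base slab with four walls standing on it — an open box. The base is 425 mm wide and the walls are 12 mm thick, so the internal width is 425 − 2 × 12 = 401 mm.


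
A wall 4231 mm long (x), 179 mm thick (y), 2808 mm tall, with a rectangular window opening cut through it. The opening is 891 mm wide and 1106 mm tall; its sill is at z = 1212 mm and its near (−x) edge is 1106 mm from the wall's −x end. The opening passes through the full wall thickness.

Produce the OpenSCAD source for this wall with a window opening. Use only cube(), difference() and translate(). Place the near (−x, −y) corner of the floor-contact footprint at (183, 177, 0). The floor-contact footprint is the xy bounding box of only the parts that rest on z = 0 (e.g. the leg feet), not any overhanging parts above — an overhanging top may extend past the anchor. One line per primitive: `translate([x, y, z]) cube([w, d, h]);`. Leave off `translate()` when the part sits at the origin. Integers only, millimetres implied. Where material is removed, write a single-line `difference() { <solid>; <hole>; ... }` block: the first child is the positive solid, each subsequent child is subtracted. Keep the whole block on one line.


difference() { translate([183, 177, 0]) cube([4231, 179, 2808]); translate([1289, 177, 1212]) cube([891, 179, 1106]); }


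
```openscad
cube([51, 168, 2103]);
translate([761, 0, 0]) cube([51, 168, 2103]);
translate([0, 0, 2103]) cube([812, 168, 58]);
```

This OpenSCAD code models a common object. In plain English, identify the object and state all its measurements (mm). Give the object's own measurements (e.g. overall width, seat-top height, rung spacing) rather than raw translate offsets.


A door frame. The clear opening is 710 mm wide and 2103 mm high. Two 51 mm wide jambs, 168 mm deep, stand either side of the opening from the floor to the top of the opening. A 58 mm thick head sits across the top of both jambs, spanning the full outside width of the frame.


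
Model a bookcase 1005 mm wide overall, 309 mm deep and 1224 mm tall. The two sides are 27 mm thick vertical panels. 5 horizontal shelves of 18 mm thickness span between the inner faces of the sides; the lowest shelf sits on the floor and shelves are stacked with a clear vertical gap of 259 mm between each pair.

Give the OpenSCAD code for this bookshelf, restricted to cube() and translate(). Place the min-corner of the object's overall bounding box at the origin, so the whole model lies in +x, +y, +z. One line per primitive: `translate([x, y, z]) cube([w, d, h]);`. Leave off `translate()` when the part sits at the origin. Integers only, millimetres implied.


cube([27, 309, 1224]);
translate([978, 0, 0]) cube([27, 309, 1224]);
translate([27, 0, 0]) cube([951, 309, 18]);
translate([27, 0, 277]) cube([951, 309, 18]);
translate([27, 0, 554]) cube([951, 309, 18]);
translate([27, 0, 831]) cube([951, 309, 18]);
translate([27, 0, 1108]) cube([951, 309, 18]);


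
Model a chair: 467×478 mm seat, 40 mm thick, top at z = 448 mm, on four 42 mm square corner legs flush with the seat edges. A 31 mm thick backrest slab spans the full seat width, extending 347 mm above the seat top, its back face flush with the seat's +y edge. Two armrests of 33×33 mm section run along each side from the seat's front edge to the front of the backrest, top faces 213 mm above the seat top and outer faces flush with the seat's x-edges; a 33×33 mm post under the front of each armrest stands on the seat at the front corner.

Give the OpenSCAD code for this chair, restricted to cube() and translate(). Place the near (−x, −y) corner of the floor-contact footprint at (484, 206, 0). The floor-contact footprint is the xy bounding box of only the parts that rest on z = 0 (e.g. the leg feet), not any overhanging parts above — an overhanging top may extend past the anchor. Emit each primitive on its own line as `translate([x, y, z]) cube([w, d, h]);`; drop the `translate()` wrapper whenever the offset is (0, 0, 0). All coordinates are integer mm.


translate([484, 206, 408]) cube([467, 478, 40]);
translate([484, 206, 0]) cube([42, 42, 408]);
translate([909, 206, 0]) cube([42, 42, 408]);
translate([484, 642, 0]) cube([42, 42, 408]);
translate([909, 642, 0]) cube([42, 42, 408]);
translate([484, 653, 448]) cube([467, 31, 347]);
translate([484, 206, 628]) cube([33, 447, 33]);
translate([918, 206, 628]) cube([33, 447, 33]);
translate([484, 206, 448]) cube([33, 33, 180]);
translate([918, 206, 448]) cube([33, 33, 180]);


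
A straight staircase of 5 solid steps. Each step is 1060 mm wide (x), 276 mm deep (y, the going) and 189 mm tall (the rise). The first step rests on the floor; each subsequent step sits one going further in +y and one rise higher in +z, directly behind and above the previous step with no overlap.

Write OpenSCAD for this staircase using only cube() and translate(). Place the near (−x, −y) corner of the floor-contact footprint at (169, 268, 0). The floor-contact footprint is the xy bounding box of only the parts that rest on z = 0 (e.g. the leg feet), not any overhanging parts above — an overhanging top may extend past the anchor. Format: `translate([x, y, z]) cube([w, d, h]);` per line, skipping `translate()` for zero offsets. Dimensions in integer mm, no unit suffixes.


translate([169, 268, 0]) cube([1060, 276, 189]);
translate([169, 544, 189]) cube([1060, 276, 189]);
translate([169, 820, 378]) cube([1060, 276, 189]);
translate([169, 1096, 567]) cube([1060, 276, 189]);
translate([169, 1372, 756]) cube([1060, 276, 189]);


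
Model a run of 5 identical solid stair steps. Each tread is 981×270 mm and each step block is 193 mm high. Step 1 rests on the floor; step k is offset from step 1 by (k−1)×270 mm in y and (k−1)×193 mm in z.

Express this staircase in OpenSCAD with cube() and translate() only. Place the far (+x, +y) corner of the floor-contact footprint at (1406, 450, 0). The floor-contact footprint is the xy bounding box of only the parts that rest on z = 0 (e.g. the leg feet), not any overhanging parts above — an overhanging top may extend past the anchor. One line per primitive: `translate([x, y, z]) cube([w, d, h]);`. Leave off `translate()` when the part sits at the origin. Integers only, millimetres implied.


translate([425, 180, 0]) cube([981, 270, 193]);
translate([425, 450, 193]) cube([981, 270, 193]);
translate([425, 720, 386]) cube([981, 270, 193]);
translate([425, 990, 579]) cube([981, 270, 193]);
translate([425, 1260, 772]) cube([981, 270, 193]);


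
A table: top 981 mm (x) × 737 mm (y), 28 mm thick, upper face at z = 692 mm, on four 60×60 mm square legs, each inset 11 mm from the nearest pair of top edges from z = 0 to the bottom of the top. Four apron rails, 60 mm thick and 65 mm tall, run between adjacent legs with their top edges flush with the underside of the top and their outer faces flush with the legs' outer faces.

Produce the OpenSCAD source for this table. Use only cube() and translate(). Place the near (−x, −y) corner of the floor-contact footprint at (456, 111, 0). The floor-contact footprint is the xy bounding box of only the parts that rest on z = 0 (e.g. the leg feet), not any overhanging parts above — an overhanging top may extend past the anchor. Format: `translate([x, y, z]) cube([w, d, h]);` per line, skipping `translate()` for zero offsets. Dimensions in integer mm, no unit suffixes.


// leg_h = 692 - 28 = 664
// apron z = 664 - 65 = 599
translate([445, 100, 664]) cube([981, 737, 28]);
translate([456, 111, 0]) cube([60, 60, 664]);
translate([1355, 111, 0]) cube([60, 60, 664]);
translate([456, 766, 0]) cube([60, 60, 664]);
translate([1355, 766, 0]) cube([60, 60, 664]);
translate([516, 111, 599]) cube([839, 60, 65]);
translate([516, 766, 599]) cube([839, 60, 65]);
translate([456, 171, 599]) cube([60, 595, 65]);
translate([1355, 171, 599]) cube([60, 595, 65]);


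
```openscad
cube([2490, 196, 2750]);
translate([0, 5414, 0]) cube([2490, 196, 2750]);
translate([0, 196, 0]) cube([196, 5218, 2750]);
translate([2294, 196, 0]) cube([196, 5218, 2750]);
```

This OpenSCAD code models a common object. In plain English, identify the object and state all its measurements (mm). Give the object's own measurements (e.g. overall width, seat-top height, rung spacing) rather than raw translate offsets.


The wall frame of a small rectangular building: four walls, each 2750 mm tall and 196 mm thick, enclosing a footprint 2490 mm (x) by 5610 mm (y) outside-to-outside, with no floor or roof. The front and back walls (the −y and +y sides) span the full width; the two side walls fit between them.


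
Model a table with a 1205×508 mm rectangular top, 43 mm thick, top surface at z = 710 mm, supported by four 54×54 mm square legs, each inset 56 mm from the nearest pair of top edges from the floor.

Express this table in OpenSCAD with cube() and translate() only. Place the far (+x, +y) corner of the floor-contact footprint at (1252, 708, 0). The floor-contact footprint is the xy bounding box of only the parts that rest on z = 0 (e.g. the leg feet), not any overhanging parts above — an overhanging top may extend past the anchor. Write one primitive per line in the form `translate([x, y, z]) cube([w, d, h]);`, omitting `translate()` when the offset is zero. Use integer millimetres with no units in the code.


// leg_h = 710 - 43 = 667
translate([103, 256, 667]) cube([1205, 508, 43]);
translate([159, 312, 0]) cube([54, 54, 667]);
translate([1198, 312, 0]) cube([54, 54, 667]);
translate([159, 654, 0]) cube([54, 54, 667]);
translate([1198, 654, 0]) cube([54, 54, 667]);


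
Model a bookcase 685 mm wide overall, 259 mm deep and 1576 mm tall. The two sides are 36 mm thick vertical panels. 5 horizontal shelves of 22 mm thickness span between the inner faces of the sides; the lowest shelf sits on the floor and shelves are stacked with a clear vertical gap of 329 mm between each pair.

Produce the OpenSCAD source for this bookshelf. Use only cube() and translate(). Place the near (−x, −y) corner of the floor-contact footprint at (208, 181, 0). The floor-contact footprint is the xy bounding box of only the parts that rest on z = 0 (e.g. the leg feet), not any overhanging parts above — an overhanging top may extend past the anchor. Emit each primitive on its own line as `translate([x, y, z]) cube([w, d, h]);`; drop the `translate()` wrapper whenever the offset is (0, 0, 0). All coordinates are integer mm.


translate([208, 181, 0]) cube([36, 259, 1576]);
translate([857, 181, 0]) cube([36, 259, 1576]);
translate([244, 181, 0]) cube([613, 259, 22]);
translate([244, 181, 351]) cube([613, 259, 22]);
translate([244, 181, 702]) cube([613, 259, 22]);
translate([244, 181, 1053]) cube([613, 259, 22]);
translate([244, 181, 1404]) cube([613, 259, 22]);


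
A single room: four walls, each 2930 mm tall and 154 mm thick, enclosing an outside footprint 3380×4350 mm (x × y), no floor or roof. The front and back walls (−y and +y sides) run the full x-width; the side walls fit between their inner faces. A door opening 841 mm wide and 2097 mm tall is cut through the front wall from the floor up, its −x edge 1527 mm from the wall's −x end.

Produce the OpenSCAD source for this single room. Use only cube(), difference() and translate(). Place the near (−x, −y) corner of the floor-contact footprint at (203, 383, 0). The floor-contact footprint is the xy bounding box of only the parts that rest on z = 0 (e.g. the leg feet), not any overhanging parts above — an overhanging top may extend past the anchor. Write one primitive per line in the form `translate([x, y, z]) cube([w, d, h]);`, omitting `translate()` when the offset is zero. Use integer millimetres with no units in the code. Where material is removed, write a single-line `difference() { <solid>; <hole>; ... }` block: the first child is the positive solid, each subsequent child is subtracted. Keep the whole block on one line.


difference() { translate([203, 383, 0]) cube([3380, 154, 2930]); translate([1730, 383, 0]) cube([841, 154, 2097]); }
translate([203, 4579, 0]) cube([3380, 154, 2930]);
translate([203, 537, 0]) cube([154, 4042, 2930]);
translate([3429, 537, 0]) cube([154, 4042, 2930]);


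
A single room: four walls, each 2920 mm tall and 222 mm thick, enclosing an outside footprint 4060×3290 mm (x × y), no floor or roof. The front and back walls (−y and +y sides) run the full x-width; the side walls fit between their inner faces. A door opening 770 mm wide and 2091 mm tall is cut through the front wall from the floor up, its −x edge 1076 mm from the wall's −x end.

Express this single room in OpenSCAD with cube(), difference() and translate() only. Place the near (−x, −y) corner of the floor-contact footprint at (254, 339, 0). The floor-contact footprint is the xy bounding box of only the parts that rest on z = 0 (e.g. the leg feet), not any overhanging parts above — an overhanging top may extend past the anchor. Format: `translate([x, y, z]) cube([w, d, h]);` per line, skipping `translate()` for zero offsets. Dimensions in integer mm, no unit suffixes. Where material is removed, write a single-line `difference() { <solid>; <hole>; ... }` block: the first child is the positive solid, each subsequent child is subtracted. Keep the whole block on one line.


difference() { translate([254, 339, 0]) cube([4060, 222, 2920]); translate([1330, 339, 0]) cube([770, 222, 2091]); }
translate([254, 3407, 0]) cube([4060, 222, 2920]);
translate([254, 561, 0]) cube([222, 2846, 2920]);
translate([4092, 561, 0]) cube([222, 2846, 2920]);


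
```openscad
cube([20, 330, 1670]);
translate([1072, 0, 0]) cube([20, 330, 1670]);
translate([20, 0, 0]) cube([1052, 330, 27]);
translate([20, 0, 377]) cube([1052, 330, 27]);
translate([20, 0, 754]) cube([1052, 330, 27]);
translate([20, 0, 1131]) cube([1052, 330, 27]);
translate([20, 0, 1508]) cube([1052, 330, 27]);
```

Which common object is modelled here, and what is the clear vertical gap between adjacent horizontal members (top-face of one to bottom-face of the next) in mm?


A bookshelf. The clear shelf gap is 350 mm.

Two tall side panels with 5 horizontal boards between them — a bookshelf. The first two shelf undersides are at z = 0 and z = 377; with shelf thickness 27, the clear gap is 377 − 0 − 27 = 350 mm.


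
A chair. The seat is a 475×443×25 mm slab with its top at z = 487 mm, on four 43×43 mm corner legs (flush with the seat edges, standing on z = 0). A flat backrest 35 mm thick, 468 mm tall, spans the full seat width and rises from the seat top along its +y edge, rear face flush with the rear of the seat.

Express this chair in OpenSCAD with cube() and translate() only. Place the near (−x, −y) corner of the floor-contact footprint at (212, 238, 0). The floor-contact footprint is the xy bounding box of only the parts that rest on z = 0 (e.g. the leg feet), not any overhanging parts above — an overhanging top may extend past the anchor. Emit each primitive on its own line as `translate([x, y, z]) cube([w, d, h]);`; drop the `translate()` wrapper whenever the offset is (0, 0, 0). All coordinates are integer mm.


translate([212, 238, 462]) cube([475, 443, 25]);
translate([212, 238, 0]) cube([43, 43, 462]);
translate([644, 238, 0]) cube([43, 43, 462]);
translate([212, 638, 0]) cube([43, 43, 462]);
translate([644, 638, 0]) cube([43, 43, 462]);
translate([212, 646, 487]) cube([475, 35, 468]);


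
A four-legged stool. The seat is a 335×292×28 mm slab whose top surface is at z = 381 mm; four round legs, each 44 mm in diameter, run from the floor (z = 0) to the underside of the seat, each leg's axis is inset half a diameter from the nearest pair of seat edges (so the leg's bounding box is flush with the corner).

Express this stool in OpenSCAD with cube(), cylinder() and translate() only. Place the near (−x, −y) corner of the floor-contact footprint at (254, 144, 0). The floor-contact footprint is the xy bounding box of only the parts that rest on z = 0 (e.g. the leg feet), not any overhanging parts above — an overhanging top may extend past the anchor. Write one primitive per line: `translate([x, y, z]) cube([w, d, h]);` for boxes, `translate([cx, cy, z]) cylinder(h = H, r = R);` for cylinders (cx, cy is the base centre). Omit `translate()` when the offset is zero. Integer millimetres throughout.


translate([254, 144, 353]) cube([335, 292, 28]);
translate([276, 166, 0]) cylinder(h = 353, r = 22);
translate([567, 166, 0]) cylinder(h = 353, r = 22);
translate([276, 414, 0]) cylinder(h = 353, r = 22);
translate([567, 414, 0]) cylinder(h = 353, r = 22);


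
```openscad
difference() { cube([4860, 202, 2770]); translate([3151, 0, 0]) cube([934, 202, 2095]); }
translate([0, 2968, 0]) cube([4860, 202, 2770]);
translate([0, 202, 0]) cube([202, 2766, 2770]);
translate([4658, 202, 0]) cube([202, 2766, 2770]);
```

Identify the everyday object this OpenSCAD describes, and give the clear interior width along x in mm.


A single room. The interior width is 4456 mm.

Four walls enclosing a rectangle with a door in the front wall — a room. Outside width 4860 minus two 202 mm walls gives 4456 mm.


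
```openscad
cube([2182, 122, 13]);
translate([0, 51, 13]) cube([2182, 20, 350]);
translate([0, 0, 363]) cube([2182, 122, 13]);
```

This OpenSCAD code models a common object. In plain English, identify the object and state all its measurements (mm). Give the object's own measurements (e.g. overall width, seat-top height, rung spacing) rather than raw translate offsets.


An I-beam lying along x, 2182 mm long. Overall section height 376 mm. Two flanges 122 mm wide (y) and 13 mm thick, one on the floor and one at the top; a web 20 mm thick runs between them, centred on the flange width.


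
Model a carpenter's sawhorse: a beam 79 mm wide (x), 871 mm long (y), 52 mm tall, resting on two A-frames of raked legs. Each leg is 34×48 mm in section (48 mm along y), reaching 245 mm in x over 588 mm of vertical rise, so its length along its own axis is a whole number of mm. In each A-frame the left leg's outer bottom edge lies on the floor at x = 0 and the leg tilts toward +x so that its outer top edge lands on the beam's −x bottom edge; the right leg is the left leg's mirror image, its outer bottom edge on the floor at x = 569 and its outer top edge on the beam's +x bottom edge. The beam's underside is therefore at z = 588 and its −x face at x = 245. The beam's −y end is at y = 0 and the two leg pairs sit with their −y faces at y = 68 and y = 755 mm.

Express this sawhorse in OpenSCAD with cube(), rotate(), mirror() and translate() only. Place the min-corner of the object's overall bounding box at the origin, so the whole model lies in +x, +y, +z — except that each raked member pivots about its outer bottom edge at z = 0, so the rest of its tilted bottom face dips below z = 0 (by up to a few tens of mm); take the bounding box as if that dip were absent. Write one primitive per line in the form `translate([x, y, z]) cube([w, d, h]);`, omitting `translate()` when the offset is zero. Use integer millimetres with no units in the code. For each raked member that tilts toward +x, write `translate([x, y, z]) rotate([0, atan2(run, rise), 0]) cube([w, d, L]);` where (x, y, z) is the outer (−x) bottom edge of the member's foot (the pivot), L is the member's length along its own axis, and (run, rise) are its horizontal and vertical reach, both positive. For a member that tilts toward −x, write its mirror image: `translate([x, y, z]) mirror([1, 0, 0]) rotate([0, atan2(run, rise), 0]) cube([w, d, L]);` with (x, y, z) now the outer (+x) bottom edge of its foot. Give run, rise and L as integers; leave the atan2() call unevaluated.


// leg length = √(245² + 588²) = 637
// right-leg outer foot x = 2·245 + 79 = 569
// beam min-corner = (245, 0, 588)
translate([245, 0, 588]) cube([79, 871, 52]);
translate([0, 68, 0]) rotate([0, atan2(245, 588), 0]) cube([34, 48, 637]);
translate([569, 68, 0]) mirror([1, 0, 0]) rotate([0, atan2(245, 588), 0]) cube([34, 48, 637]);
translate([0, 755, 0]) rotate([0, atan2(245, 588), 0]) cube([34, 48, 637]);
translate([569, 755, 0]) mirror([1, 0, 0]) rotate([0, atan2(245, 588), 0]) cube([34, 48, 637]);


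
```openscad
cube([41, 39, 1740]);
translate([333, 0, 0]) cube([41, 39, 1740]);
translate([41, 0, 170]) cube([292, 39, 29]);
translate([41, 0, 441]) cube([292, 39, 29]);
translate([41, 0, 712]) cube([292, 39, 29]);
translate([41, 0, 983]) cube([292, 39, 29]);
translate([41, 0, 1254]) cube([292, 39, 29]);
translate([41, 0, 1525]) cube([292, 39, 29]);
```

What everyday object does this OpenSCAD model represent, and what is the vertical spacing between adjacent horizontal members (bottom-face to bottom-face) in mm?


A ladder. The rung spacing is 271 mm.

Two tall 41×39 posts with 6 short bars between them — a ladder. Adjacent rungs sit at z = 170 and z = 441, so the spacing is 441 − 170 = 271 mm.


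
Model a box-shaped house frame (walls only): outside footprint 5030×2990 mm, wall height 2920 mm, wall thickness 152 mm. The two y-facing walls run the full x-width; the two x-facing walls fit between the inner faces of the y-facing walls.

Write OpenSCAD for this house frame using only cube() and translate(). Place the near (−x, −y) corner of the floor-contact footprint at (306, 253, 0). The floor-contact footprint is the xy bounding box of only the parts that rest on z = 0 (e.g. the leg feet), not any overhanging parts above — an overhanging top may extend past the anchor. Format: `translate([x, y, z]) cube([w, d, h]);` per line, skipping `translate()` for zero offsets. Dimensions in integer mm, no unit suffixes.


translate([306, 253, 0]) cube([5030, 152, 2920]);
translate([306, 3091, 0]) cube([5030, 152, 2920]);
translate([306, 405, 0]) cube([152, 2686, 2920]);
translate([5184, 405, 0]) cube([152, 2686, 2920]);


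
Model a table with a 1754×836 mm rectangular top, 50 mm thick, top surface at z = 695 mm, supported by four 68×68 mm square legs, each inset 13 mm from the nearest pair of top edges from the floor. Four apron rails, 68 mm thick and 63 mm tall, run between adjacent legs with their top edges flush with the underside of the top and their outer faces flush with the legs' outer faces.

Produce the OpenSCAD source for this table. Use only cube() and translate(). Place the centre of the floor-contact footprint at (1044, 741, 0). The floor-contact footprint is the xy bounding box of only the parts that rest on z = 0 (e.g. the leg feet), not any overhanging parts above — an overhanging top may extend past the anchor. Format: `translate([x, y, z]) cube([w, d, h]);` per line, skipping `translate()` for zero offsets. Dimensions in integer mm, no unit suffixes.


translate([167, 323, 645]) cube([1754, 836, 50]);
translate([180, 336, 0]) cube([68, 68, 645]);
translate([1840, 336, 0]) cube([68, 68, 645]);
translate([180, 1078, 0]) cube([68, 68, 645]);
translate([1840, 1078, 0]) cube([68, 68, 645]);
translate([248, 336, 582]) cube([1592, 68, 63]);
translate([248, 1078, 582]) cube([1592, 68, 63]);
translate([180, 404, 582]) cube([68, 674, 63]);
translate([1840, 404, 582]) cube([68, 674, 63]);


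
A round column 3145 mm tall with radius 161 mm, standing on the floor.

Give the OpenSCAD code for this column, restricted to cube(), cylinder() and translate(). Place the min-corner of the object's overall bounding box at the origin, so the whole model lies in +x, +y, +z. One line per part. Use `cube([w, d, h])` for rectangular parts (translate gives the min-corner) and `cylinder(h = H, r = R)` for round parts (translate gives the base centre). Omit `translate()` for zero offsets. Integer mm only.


translate([161, 161, 0]) cylinder(h = 3145, r = 161);
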